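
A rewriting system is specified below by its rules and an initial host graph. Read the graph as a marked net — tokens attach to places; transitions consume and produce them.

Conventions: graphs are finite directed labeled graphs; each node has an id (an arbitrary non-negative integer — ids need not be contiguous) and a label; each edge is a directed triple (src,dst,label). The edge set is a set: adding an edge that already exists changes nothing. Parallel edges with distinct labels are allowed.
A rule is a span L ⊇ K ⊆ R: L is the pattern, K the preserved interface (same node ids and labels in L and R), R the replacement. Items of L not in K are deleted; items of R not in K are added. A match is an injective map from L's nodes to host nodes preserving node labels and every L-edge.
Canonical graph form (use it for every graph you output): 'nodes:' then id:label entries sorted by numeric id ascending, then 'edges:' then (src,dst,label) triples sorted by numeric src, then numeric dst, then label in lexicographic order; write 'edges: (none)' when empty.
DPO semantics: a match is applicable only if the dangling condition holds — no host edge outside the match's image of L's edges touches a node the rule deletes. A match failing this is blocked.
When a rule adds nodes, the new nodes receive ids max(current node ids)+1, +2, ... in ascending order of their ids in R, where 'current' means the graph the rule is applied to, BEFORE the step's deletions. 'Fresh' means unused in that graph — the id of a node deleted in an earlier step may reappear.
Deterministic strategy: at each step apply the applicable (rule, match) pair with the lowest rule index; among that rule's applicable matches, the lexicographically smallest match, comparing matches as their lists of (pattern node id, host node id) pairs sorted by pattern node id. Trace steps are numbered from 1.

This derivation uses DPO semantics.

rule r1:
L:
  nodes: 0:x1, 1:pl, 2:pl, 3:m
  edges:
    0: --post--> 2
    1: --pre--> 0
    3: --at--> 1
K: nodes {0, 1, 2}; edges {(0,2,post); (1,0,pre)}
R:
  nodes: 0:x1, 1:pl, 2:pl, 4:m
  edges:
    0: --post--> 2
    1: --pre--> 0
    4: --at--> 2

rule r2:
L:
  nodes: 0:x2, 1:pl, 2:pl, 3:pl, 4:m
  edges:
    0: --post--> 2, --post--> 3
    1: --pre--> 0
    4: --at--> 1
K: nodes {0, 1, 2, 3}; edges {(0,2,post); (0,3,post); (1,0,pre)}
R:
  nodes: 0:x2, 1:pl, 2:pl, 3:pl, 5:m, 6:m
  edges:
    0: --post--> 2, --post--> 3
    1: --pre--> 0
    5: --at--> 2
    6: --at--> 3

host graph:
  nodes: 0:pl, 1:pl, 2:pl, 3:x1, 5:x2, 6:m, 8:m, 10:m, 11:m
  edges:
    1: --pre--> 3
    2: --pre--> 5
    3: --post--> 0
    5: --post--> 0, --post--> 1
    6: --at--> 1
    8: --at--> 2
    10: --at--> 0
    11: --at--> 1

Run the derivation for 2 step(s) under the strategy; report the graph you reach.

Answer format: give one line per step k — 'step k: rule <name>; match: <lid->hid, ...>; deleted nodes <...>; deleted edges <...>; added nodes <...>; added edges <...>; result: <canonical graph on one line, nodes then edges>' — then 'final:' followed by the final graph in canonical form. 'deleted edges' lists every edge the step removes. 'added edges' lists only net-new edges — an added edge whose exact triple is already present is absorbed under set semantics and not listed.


step 1: rule r1; match: 0->3, 1->1, 2->0, 3->6; deleted nodes 6; deleted edges (6,1,at); added nodes 12; added edges (12,0,at); result: nodes: 0:pl, 1:pl, 2:pl, 3:x1, 5:x2, 8:m, 10:m, 11:m, 12:m edges: (1,3,pre); (2,5,pre); (3,0,post); (5,0,post); (5,1,post); (8,2,at); (10,0,at); (11,1,at); (12,0,at)
step 2: rule r1; match: 0->3, 1->1, 2->0, 3->11; deleted nodes 11; deleted edges (11,1,at); added nodes 13; added edges (13,0,at); result: nodes: 0:pl, 1:pl, 2:pl, 3:x1, 5:x2, 8:m, 10:m, 12:m, 13:m edges: (1,3,pre); (2,5,pre); (3,0,post); (5,0,post); (5,1,post); (8,2,at); (10,0,at); (12,0,at); (13,0,at)
final:
nodes: 0:pl, 1:pl, 2:pl, 3:x1, 5:x2, 8:m, 10:m, 12:m, 13:m
edges: (1,3,pre); (2,5,pre); (3,0,post); (5,0,post); (5,1,post); (8,2,at); (10,0,at); (12,0,at); (13,0,at)


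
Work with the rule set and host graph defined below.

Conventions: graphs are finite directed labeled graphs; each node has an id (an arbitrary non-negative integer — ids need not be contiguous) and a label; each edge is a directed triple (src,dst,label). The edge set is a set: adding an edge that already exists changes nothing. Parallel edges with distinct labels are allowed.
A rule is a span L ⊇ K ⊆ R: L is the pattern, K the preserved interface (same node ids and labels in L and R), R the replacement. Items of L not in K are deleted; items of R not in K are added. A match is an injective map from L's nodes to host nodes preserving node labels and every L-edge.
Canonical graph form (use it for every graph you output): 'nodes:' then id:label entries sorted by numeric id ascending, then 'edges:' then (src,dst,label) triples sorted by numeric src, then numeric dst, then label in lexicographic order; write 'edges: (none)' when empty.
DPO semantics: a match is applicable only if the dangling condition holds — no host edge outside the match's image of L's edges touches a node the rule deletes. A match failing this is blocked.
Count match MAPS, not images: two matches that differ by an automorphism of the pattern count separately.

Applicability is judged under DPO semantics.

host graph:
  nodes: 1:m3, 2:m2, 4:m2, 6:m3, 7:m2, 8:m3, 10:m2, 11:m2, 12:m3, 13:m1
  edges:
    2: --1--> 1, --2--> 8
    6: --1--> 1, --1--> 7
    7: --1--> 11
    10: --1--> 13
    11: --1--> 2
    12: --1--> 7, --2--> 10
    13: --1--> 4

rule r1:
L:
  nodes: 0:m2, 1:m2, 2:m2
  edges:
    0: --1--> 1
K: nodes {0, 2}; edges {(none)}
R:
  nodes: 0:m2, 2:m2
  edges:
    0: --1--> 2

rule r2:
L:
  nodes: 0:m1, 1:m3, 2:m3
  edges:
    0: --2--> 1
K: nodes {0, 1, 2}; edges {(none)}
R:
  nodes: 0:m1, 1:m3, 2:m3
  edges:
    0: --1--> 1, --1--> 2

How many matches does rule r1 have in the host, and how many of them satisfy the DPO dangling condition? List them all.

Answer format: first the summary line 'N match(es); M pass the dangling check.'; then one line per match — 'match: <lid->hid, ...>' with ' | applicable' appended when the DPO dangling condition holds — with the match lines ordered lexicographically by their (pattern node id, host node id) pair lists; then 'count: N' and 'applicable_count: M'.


6 match(es); 0 pass the dangling check.
match: 0->7, 1->11, 2->2
match: 0->7, 1->11, 2->4
match: 0->7, 1->11, 2->10
match: 0->11, 1->2, 2->4
match: 0->11, 1->2, 2->7
match: 0->11, 1->2, 2->10
count: 6
applicable_count: 0


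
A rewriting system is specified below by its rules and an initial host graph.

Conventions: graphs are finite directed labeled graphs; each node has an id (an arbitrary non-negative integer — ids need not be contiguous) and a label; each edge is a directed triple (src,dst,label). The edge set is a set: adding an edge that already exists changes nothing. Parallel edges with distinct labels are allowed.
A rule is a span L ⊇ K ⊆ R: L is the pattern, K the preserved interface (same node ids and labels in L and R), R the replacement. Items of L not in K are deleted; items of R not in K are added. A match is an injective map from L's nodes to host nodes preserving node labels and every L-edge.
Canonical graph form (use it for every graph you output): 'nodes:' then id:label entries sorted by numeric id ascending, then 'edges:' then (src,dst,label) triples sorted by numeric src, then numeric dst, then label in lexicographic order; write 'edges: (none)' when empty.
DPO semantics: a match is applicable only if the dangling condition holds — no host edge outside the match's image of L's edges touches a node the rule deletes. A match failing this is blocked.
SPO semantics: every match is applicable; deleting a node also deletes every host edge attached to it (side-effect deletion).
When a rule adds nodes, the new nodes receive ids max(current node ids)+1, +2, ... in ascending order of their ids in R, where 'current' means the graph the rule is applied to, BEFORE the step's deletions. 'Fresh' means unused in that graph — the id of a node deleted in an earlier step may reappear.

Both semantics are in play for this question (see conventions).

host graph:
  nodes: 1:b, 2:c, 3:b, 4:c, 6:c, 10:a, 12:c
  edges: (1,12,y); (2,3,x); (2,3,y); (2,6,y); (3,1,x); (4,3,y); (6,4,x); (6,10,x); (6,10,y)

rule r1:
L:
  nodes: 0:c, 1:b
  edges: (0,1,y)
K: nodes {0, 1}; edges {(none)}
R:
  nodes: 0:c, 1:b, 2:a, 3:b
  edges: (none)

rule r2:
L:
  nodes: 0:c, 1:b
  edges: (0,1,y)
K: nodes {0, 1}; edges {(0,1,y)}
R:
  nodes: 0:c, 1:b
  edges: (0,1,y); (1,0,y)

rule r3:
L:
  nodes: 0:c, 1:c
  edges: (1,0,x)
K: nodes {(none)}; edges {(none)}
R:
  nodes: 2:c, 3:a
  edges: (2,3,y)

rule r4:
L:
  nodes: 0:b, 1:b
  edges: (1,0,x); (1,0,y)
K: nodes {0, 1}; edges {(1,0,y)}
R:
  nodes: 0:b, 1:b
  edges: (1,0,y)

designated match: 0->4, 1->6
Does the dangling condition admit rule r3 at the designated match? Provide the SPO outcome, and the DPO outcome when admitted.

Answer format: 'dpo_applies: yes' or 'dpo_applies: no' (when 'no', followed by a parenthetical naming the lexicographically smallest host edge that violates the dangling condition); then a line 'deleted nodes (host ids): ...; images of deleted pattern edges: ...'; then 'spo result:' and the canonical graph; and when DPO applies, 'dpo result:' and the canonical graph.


dpo_applies: no
(the rule deletes node 6, which keeps host edge (2,6,y) outside the match image — the dangling condition fails, DPO blocks; SPO proceeds and side-deletes such edges)
deleted nodes (host ids): 4, 6; images of deleted pattern edges: (6,4,x)
spo result:
nodes: 1:b, 2:c, 3:b, 10:a, 12:c, 13:c, 14:a
edges: (1,12,y); (2,3,x); (2,3,y); (3,1,x); (13,14,y)


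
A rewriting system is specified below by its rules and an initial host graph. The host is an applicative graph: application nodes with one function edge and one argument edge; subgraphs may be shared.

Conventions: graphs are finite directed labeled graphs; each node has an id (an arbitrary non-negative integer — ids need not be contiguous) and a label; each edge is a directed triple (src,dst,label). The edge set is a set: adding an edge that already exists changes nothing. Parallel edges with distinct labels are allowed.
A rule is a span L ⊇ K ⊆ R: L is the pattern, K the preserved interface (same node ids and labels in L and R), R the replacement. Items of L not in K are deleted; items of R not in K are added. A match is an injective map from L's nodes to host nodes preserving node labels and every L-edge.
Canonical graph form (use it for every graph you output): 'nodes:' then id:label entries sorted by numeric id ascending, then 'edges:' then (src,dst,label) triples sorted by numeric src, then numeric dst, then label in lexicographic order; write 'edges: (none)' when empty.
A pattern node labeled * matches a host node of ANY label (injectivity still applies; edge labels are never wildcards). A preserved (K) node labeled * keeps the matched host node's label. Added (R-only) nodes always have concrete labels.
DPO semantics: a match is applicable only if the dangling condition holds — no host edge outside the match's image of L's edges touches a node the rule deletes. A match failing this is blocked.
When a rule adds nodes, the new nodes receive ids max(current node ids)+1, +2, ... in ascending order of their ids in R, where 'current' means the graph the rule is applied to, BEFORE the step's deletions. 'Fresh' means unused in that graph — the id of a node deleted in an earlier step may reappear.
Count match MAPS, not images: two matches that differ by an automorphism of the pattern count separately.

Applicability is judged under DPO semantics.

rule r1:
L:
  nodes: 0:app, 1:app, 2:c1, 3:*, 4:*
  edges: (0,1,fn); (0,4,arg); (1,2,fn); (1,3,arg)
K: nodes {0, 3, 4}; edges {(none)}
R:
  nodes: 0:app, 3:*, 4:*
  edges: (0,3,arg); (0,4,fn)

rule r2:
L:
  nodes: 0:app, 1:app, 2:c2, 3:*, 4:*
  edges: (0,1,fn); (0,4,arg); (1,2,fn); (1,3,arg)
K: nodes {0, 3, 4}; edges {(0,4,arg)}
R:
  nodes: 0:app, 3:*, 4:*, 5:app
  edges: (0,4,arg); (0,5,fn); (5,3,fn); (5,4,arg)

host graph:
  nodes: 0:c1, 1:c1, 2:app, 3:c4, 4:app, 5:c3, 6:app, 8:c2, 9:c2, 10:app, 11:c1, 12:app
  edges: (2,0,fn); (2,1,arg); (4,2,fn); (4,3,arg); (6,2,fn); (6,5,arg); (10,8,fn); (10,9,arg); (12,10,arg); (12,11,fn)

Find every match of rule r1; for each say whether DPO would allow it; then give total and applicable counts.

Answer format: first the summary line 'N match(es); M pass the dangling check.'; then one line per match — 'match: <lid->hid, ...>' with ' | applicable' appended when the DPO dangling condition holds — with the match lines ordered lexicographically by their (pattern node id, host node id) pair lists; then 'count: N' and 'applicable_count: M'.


2 match(es); 0 pass the dangling check.
match: 0->4, 1->2, 2->0, 3->1, 4->3
match: 0->6, 1->2, 2->0, 3->1, 4->5
count: 2
applicable_count: 0


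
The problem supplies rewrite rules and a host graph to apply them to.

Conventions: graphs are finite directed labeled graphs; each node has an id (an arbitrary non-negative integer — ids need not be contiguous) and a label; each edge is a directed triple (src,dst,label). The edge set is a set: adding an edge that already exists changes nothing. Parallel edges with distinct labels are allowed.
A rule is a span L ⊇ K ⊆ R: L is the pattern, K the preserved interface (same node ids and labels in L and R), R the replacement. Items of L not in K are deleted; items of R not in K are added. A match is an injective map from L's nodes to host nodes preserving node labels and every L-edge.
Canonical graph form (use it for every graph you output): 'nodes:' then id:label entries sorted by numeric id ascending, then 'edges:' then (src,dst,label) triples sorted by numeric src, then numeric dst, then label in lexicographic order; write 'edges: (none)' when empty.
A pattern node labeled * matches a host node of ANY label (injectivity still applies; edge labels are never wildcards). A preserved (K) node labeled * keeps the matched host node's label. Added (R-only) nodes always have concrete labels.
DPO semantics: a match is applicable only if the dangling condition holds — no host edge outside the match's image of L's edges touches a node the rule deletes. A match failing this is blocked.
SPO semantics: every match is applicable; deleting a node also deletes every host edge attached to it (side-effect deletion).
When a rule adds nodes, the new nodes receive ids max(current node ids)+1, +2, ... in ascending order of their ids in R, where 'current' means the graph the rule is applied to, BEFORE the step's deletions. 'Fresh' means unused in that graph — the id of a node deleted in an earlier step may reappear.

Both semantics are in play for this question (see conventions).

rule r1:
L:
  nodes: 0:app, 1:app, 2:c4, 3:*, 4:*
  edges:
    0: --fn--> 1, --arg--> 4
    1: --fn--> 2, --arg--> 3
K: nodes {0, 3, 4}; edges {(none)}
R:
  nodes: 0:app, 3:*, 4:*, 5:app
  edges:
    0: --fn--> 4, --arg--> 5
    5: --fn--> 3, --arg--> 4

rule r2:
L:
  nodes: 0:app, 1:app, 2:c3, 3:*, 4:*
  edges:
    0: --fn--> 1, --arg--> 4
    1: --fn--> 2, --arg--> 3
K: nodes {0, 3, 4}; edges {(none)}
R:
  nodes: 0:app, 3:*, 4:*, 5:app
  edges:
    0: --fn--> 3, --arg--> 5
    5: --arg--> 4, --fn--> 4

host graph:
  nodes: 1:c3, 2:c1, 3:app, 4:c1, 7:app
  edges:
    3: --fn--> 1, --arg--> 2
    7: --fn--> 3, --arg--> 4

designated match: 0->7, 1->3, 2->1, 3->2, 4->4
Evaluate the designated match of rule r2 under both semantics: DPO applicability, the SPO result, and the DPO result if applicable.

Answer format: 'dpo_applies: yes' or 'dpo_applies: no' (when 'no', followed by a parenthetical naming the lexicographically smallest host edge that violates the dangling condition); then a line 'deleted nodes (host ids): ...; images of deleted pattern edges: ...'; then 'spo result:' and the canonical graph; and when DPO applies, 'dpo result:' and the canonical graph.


dpo_applies: yes
deleted nodes (host ids): 1, 3; images of deleted pattern edges: (3,1,fn); (3,2,arg); (7,3,fn); (7,4,arg)
spo result:
nodes: 2:c1, 4:c1, 7:app, 8:app
edges: (7,2,fn); (7,8,arg); (8,4,arg); (8,4,fn)
dpo result:
nodes: 2:c1, 4:c1, 7:app, 8:app
edges: (7,2,fn); (7,8,arg); (8,4,arg); (8,4,fn)


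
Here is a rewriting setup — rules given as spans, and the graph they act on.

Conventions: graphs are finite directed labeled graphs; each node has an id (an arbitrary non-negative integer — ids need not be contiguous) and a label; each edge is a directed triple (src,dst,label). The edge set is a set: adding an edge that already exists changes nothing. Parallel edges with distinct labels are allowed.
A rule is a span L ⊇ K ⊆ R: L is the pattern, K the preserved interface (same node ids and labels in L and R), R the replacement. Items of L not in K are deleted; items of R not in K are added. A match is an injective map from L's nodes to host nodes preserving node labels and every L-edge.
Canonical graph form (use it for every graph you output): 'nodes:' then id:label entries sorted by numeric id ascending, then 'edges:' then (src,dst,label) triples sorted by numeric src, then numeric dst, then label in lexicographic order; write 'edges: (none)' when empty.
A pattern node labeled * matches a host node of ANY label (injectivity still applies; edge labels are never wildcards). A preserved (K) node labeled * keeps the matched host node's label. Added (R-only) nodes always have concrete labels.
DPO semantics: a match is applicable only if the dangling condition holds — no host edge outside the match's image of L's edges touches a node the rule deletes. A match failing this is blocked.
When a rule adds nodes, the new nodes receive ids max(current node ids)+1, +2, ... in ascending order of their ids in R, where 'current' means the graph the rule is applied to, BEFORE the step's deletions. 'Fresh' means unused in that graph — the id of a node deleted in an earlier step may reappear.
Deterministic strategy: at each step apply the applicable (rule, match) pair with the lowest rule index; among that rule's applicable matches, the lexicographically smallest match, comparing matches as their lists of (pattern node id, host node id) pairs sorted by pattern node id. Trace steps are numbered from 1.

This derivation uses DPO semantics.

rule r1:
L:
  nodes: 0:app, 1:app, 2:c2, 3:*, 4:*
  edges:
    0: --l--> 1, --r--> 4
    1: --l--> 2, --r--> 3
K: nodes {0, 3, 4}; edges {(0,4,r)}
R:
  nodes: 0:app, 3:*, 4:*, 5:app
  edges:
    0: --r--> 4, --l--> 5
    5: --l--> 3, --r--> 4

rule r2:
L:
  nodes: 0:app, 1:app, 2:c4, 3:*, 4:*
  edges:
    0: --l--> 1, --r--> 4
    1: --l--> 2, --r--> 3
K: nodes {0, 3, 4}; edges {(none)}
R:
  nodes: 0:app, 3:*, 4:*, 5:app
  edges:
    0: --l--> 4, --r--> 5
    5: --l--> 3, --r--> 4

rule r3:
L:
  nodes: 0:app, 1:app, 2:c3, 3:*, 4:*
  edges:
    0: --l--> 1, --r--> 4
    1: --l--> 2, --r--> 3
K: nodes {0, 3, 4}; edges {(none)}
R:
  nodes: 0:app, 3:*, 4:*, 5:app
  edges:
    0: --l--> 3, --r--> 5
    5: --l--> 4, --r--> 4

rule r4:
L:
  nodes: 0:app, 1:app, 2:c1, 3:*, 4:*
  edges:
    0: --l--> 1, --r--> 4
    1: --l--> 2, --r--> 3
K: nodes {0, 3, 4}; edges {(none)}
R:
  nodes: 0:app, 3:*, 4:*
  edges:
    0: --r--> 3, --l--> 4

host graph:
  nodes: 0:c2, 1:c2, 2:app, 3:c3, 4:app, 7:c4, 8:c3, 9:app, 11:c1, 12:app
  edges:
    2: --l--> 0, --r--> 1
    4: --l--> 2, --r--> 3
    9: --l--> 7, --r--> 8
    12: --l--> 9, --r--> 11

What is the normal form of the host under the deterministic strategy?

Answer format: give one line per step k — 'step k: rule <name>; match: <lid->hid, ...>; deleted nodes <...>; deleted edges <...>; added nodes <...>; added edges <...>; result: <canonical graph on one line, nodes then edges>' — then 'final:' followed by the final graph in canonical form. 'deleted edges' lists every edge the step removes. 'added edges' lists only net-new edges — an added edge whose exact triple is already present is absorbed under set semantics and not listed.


step 1: rule r1; match: 0->4, 1->2, 2->0, 3->1, 4->3; deleted nodes 0, 2; deleted edges (2,0,l); (2,1,r); (4,2,l); added nodes 13; added edges (4,13,l); (13,1,l); (13,3,r); result: nodes: 1:c2, 3:c3, 4:app, 7:c4, 8:c3, 9:app, 11:c1, 12:app, 13:app edges: (4,3,r); (4,13,l); (9,7,l); (9,8,r); (12,9,l); (12,11,r); (13,1,l); (13,3,r)
step 2: rule r2; match: 0->12, 1->9, 2->7, 3->8, 4->11; deleted nodes 7, 9; deleted edges (9,7,l); (9,8,r); (12,9,l); (12,11,r); added nodes 14; added edges (12,11,l); (12,14,r); (14,8,l); (14,11,r); result: nodes: 1:c2, 3:c3, 4:app, 8:c3, 11:c1, 12:app, 13:app, 14:app edges: (4,3,r); (4,13,l); (12,11,l); (12,14,r); (13,1,l); (13,3,r); (14,8,l); (14,11,r)
final:
nodes: 1:c2, 3:c3, 4:app, 8:c3, 11:c1, 12:app, 13:app, 14:app
edges: (4,3,r); (4,13,l); (12,11,l); (12,14,r); (13,1,l); (13,3,r); (14,8,l); (14,11,r)


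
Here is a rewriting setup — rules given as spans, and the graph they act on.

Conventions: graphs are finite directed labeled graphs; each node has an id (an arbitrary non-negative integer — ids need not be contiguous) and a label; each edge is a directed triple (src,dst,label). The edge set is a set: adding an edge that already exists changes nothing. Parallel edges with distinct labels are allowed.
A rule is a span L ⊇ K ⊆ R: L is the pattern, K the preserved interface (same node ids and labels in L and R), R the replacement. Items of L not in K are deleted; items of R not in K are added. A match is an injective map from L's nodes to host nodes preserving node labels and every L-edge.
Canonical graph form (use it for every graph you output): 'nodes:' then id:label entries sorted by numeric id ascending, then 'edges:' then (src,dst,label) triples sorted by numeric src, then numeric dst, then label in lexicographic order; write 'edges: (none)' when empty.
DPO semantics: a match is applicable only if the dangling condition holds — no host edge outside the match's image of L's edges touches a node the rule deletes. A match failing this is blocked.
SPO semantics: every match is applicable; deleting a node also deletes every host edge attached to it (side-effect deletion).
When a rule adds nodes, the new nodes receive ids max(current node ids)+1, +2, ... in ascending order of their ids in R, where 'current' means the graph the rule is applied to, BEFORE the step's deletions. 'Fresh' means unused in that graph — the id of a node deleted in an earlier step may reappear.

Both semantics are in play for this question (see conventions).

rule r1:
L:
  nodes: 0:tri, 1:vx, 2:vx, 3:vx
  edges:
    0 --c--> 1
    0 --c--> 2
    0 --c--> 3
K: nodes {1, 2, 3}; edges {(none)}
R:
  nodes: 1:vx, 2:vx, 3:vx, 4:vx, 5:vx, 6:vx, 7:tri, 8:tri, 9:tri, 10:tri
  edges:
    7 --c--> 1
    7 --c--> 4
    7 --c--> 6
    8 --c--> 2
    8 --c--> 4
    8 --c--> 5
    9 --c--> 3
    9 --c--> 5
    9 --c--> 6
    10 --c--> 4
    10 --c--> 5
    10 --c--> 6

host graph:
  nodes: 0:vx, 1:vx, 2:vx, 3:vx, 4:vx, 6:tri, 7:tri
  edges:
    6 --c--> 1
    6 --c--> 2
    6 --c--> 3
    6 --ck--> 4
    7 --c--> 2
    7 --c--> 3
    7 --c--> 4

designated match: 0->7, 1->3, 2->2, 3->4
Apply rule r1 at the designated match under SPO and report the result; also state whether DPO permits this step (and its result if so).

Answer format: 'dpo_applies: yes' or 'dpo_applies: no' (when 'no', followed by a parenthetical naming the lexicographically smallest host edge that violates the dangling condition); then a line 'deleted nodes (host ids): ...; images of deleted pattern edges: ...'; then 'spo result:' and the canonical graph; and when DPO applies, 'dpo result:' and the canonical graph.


dpo_applies: yes
deleted nodes (host ids): 7; images of deleted pattern edges: (7,2,c); (7,3,c); (7,4,c)
spo result:
nodes: 0:vx, 1:vx, 2:vx, 3:vx, 4:vx, 6:tri, 8:vx, 9:vx, 10:vx, 11:tri, 12:tri, 13:tri, 14:tri
edges: (6,1,c); (6,2,c); (6,3,c); (6,4,ck); (11,3,c); (11,8,c); (11,10,c); (12,2,c); (12,8,c); (12,9,c); (13,4,c); (13,9,c); (13,10,c); (14,8,c); (14,9,c); (14,10,c)
dpo result:
nodes: 0:vx, 1:vx, 2:vx, 3:vx, 4:vx, 6:tri, 8:vx, 9:vx, 10:vx, 11:tri, 12:tri, 13:tri, 14:tri
edges: (6,1,c); (6,2,c); (6,3,c); (6,4,ck); (11,3,c); (11,8,c); (11,10,c); (12,2,c); (12,8,c); (12,9,c); (13,4,c); (13,9,c); (13,10,c); (14,8,c); (14,9,c); (14,10,c)


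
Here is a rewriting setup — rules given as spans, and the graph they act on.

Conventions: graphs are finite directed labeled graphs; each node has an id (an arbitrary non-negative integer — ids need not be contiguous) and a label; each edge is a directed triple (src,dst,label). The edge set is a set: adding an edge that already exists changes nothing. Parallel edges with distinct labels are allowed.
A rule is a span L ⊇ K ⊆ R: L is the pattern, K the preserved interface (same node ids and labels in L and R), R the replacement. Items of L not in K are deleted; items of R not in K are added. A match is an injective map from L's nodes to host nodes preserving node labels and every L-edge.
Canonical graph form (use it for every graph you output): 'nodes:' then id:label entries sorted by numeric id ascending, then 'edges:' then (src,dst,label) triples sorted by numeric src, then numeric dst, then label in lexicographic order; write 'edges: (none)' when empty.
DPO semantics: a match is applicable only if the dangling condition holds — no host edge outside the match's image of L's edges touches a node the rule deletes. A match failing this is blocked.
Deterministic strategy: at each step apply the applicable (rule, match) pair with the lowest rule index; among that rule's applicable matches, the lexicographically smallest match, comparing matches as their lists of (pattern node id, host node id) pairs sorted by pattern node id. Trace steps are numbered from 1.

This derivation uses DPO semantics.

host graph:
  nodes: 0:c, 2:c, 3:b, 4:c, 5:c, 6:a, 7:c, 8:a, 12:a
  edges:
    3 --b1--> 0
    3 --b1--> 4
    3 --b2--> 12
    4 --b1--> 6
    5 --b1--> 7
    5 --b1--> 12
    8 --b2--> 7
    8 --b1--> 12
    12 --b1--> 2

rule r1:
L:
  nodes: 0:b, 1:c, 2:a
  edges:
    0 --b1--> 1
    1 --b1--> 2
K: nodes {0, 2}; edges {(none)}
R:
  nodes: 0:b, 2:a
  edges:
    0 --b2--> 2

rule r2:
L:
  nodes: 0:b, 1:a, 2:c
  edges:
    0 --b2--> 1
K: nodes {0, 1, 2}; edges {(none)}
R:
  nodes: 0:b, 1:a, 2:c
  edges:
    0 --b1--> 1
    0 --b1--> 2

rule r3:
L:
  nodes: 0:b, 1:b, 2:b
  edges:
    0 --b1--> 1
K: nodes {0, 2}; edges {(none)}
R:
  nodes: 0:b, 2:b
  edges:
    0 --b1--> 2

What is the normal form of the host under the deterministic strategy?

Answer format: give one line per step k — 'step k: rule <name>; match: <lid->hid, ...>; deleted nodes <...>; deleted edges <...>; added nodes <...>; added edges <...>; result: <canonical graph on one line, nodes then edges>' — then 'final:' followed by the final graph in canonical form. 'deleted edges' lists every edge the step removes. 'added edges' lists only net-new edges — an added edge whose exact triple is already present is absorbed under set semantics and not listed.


step 1: rule r1; match: 0->3, 1->4, 2->6; deleted nodes 4; deleted edges (3,4,b1); (4,6,b1); added nodes (none); added edges (3,6,b2); result: nodes: 0:c, 2:c, 3:b, 5:c, 6:a, 7:c, 8:a, 12:a edges: (3,0,b1); (3,6,b2); (3,12,b2); (5,7,b1); (5,12,b1); (8,7,b2); (8,12,b1); (12,2,b1)
step 2: rule r2; match: 0->3, 1->6, 2->0; deleted nodes (none); deleted edges (3,6,b2); added nodes (none); added edges (3,6,b1); result: nodes: 0:c, 2:c, 3:b, 5:c, 6:a, 7:c, 8:a, 12:a edges: (3,0,b1); (3,6,b1); (3,12,b2); (5,7,b1); (5,12,b1); (8,7,b2); (8,12,b1); (12,2,b1)
step 3: rule r2; match: 0->3, 1->12, 2->0; deleted nodes (none); deleted edges (3,12,b2); added nodes (none); added edges (3,12,b1); result: nodes: 0:c, 2:c, 3:b, 5:c, 6:a, 7:c, 8:a, 12:a edges: (3,0,b1); (3,6,b1); (3,12,b1); (5,7,b1); (5,12,b1); (8,7,b2); (8,12,b1); (12,2,b1)
final:
nodes: 0:c, 2:c, 3:b, 5:c, 6:a, 7:c, 8:a, 12:a
edges: (3,0,b1); (3,6,b1); (3,12,b1); (5,7,b1); (5,12,b1); (8,7,b2); (8,12,b1); (12,2,b1)


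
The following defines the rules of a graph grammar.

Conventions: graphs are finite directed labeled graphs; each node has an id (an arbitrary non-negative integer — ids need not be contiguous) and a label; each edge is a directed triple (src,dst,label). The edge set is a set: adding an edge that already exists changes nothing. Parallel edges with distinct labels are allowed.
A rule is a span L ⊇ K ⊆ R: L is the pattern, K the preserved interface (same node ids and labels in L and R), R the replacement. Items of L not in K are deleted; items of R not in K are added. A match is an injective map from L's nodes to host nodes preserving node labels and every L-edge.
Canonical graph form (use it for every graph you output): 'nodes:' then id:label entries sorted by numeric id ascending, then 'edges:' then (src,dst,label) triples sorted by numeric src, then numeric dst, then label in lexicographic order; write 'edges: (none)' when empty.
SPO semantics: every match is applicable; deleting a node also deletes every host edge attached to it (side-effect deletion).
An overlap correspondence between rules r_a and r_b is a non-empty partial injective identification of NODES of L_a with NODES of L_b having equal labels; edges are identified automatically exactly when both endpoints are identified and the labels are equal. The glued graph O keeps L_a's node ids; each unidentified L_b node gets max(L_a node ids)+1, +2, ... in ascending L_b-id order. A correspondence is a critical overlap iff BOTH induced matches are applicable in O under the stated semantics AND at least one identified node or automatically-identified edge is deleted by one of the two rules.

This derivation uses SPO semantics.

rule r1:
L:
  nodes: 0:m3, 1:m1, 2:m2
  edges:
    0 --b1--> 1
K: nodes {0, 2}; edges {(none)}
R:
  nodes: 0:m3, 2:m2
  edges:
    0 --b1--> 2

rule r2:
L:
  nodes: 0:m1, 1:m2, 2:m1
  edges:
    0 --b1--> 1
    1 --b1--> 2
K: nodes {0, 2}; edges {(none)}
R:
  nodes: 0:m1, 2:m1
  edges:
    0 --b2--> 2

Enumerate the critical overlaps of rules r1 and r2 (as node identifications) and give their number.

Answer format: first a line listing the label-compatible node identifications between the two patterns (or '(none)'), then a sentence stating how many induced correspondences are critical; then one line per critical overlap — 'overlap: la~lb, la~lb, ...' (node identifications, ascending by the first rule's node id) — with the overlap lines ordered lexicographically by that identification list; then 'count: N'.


label-compatible node identifications between L(r1) and L(r2): 1~0, 1~2, 2~1
5 of the induced correspondences are critical overlaps of r1 and r2.
overlap: 1~0
overlap: 1~0, 2~1
overlap: 1~2
overlap: 1~2, 2~1
overlap: 2~1
count: 5


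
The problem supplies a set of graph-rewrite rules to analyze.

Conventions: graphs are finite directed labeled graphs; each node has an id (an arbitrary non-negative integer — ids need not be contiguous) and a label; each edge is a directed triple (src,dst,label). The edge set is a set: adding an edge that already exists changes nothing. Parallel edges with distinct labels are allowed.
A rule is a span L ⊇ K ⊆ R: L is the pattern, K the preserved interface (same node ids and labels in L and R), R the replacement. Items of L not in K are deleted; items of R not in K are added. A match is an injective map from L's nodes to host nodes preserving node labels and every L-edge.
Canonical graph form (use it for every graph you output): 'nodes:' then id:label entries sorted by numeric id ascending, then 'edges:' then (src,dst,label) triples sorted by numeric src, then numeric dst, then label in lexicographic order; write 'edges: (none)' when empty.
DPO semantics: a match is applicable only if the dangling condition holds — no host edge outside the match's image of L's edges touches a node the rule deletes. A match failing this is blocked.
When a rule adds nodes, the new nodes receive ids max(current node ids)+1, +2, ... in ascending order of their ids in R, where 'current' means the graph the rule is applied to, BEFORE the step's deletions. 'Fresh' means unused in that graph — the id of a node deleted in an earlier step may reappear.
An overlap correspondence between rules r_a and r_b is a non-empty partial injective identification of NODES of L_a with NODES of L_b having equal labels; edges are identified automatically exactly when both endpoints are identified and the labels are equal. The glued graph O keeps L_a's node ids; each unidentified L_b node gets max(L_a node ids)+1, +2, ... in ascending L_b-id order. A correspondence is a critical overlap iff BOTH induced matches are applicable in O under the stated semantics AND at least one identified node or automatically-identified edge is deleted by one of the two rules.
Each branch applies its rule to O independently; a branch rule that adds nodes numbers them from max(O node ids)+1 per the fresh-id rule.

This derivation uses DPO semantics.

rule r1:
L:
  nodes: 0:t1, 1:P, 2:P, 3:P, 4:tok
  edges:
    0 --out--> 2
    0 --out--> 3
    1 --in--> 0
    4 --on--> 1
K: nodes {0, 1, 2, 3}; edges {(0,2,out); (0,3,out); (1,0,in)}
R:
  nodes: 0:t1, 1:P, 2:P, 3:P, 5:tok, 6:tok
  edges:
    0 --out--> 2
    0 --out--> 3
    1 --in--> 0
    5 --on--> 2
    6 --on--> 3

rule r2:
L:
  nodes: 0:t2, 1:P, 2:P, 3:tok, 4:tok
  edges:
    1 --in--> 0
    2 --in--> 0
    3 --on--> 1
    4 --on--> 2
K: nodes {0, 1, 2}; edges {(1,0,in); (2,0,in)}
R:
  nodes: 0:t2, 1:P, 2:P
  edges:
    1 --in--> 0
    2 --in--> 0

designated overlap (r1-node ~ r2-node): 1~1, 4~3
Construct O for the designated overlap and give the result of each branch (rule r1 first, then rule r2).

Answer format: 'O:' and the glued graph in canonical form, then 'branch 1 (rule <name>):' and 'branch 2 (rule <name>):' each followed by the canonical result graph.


O:
nodes: 0:t1, 1:P, 2:P, 3:P, 4:tok, 5:t2, 6:P, 7:tok
edges: (0,2,out); (0,3,out); (1,0,in); (1,5,in); (4,1,on); (6,5,in); (7,6,on)
branch 1 (rule r1):
nodes: 0:t1, 1:P, 2:P, 3:P, 5:t2, 6:P, 7:tok, 8:tok, 9:tok
edges: (0,2,out); (0,3,out); (1,0,in); (1,5,in); (6,5,in); (7,6,on); (8,2,on); (9,3,on)
branch 2 (rule r2):
nodes: 0:t1, 1:P, 2:P, 3:P, 5:t2, 6:P
edges: (0,2,out); (0,3,out); (1,0,in); (1,5,in); (6,5,in)


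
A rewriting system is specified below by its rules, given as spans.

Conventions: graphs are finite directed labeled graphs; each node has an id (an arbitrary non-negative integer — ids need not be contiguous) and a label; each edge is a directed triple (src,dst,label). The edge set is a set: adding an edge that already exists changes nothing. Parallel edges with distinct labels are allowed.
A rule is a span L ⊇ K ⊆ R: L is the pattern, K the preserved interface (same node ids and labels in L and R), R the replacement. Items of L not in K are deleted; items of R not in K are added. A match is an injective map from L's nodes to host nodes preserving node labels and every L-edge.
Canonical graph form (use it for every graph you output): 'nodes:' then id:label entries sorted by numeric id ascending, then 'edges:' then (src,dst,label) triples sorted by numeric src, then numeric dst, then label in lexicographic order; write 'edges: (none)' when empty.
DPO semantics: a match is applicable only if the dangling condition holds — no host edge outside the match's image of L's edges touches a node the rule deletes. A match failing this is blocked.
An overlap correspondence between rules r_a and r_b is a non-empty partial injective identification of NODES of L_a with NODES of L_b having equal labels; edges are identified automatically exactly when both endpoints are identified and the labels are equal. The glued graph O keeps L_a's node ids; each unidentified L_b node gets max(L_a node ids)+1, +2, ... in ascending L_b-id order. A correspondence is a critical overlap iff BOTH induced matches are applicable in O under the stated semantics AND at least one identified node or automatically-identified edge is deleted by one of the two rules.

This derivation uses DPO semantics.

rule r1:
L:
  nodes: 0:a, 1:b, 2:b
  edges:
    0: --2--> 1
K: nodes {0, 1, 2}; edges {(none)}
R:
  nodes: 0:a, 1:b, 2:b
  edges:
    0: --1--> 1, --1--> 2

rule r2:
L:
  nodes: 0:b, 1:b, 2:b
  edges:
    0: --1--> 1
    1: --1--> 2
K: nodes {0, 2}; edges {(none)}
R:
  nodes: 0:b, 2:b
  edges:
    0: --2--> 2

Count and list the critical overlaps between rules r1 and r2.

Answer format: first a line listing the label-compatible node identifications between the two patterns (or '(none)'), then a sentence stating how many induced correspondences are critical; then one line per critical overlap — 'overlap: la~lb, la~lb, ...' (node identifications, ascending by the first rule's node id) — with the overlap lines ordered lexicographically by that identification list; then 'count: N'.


label-compatible node identifications between L(r1) and L(r2): 1~0, 1~1, 1~2, 2~0, 2~1, 2~2
3 of the induced correspondences are critical overlaps of r1 and r2.
overlap: 1~0, 2~1
overlap: 1~2, 2~1
overlap: 2~1
count: 3


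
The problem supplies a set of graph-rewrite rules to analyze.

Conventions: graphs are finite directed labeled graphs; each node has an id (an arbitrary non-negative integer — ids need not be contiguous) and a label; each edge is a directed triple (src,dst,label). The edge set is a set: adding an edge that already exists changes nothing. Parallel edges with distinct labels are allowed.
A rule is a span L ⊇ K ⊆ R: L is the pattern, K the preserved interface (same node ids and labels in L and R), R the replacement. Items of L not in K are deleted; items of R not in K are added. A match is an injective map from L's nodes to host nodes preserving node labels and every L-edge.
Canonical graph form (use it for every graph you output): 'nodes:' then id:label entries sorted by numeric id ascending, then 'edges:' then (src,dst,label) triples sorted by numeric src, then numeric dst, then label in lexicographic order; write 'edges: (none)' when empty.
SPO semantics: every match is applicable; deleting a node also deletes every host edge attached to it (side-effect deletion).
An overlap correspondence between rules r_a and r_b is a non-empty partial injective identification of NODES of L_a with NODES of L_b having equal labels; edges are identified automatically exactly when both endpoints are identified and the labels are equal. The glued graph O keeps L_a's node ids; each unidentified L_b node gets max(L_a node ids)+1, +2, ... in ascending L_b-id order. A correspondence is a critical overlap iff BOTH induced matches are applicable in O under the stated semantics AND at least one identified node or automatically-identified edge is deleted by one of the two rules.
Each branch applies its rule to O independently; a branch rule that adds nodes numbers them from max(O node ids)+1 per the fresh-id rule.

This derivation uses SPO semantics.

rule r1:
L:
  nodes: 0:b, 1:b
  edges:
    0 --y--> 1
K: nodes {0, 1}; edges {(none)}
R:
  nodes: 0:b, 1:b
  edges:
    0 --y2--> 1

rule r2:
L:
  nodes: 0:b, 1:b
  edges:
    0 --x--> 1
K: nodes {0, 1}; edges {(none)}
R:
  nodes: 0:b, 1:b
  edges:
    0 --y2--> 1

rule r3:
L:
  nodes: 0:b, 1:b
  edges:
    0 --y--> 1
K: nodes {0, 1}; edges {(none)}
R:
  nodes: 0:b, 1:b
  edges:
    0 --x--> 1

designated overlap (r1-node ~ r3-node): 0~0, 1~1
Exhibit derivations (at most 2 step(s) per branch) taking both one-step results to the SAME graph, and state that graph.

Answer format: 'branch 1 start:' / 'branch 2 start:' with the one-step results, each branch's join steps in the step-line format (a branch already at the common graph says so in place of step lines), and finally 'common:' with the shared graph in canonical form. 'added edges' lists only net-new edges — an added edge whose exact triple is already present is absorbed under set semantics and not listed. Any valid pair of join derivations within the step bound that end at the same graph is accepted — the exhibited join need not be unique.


branch 1 start:
nodes: 0:b, 1:b
edges: (0,1,y2)
branch 2 start:
nodes: 0:b, 1:b
edges: (0,1,x)
branch 1: already at the common graph (0 steps)
branch 2 step 1: rule r2; match: 0->0, 1->1; deleted nodes (none); deleted edges (0,1,x); added nodes (none); added edges (0,1,y2); result: nodes: 0:b, 1:b edges: (0,1,y2)
common:
nodes: 0:b, 1:b
edges: (0,1,y2)


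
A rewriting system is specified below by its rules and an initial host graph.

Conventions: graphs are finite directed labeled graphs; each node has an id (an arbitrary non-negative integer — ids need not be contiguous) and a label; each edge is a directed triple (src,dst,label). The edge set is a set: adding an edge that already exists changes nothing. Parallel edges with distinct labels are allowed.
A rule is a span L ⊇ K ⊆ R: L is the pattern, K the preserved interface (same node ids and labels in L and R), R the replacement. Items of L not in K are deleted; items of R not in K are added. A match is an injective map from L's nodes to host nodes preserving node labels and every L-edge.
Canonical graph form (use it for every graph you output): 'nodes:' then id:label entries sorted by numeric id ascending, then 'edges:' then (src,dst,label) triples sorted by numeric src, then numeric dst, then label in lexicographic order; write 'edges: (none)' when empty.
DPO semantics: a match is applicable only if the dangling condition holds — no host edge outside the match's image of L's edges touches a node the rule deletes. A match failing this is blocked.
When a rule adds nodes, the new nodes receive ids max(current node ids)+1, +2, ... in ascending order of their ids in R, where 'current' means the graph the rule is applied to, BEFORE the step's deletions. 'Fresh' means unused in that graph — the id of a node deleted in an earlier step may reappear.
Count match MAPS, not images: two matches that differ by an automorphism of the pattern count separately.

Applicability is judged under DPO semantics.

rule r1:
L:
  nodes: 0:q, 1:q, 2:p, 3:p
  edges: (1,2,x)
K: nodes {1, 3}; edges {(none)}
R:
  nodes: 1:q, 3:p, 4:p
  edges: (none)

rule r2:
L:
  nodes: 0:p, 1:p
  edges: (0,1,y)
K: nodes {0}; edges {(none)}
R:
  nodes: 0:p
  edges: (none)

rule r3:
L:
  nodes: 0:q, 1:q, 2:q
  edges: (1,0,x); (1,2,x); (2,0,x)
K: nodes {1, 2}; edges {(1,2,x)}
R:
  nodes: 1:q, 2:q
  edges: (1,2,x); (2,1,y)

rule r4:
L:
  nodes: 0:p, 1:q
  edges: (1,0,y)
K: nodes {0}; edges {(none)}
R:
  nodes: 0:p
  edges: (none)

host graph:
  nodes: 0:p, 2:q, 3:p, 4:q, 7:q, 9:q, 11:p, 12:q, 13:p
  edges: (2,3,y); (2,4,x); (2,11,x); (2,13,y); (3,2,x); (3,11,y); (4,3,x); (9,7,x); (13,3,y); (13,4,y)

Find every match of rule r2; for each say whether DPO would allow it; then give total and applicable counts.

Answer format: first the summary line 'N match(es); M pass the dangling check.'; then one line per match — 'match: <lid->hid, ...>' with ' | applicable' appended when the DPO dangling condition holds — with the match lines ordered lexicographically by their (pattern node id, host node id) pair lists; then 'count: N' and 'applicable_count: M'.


2 match(es); 0 pass the dangling check.
match: 0->3, 1->11
match: 0->13, 1->3
count: 2
applicable_count: 0
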